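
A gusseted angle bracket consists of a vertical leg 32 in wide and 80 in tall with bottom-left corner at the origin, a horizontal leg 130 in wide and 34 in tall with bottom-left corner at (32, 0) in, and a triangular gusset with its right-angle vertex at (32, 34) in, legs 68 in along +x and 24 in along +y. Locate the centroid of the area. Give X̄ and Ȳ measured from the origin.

vertical leg: A = 32 × 80 = 2560.00, centroid at (16.00, 40.00).
horizontal leg: A = 130 × 34 = 4420.00, centroid at (97.00, 17.00).
gusset: A = ½·68·24 = 816.00, centroid at (54.67, 42.00).
ΣA = 7796.00 in², ΣAX̄ = 514308.00 in³, ΣAȲ = 211812.00 in³.
X̄ = 514308.00/7796.00 = 65.97 in; Ȳ = 211812.00/7796.00 = 27.17 in.

X̄ = 65.97 in, Ȳ = 27.17 in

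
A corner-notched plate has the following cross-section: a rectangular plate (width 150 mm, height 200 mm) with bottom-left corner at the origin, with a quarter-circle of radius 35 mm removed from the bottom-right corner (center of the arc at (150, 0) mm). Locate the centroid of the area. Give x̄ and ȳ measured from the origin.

x̄ = 73.01 mm, ȳ = 102.82 mm

plate: A = 150 × 200 = 30000.00, centroid at (75.00, 100.00).
removed quarter-circle: A = −¼π·35² = -962.11, centroid at (135.15, 14.85).
ΣA = 29037.89 mm², ΣAx̄ = 2119974.75 mm³, ΣAȳ = 2985708.33 mm³.
x̄ = 2119974.75/29037.89 = 73.01 mm; ȳ = 2985708.33/29037.89 = 102.82 mm.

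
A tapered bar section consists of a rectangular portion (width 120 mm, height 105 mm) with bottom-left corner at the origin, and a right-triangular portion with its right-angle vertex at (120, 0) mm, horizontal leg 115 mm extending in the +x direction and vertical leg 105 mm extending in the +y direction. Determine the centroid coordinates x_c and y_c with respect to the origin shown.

rectangular portion: A = 120 × 105 = 12600.00, centroid at (60.00, 52.50).
triangular portion: A = ½·115·105 = 6037.50, centroid at (158.33, 35.00).
ΣA = 18637.50 mm², ΣAx_c = 1711937.50 mm³, ΣAy_c = 872812.50 mm³.
x_c = 1711937.50/18637.50 = 91.85 mm; y_c = 872812.50/18637.50 = 46.83 mm.

x_c = 91.85 mm, y_c = 46.83 mm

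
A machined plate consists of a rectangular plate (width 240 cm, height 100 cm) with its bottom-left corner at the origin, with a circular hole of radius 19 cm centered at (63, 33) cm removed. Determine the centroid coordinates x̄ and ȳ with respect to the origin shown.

x̄ = 122.83 cm, ȳ = 50.84 cm

plate: A = 240 × 100 = 24000.00, centroid at (120.00, 50.00).
hole: A = −π·19² = -1134.11, centroid at (63.00, 33.00).
ΣA = 22865.89 cm²
ΣAx̄ = (24000.00)(120.00) + (-1134.11)(63.00) = 2808550.76 cm³
ΣAȳ = (24000.00)(50.00) + (-1134.11)(33.00) = 1162574.21 cm³
x̄ = 2808550.76 / 22865.89 = 122.83 cm
ȳ = 1162574.21 / 22865.89 = 50.84 cm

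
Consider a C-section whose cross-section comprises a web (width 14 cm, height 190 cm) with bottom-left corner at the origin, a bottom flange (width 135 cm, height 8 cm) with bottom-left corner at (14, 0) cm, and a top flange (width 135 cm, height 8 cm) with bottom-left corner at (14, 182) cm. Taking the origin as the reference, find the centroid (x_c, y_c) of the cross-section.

web: A = 14 × 190 = 2660.00, centroid at (7.00, 95.00).
bottom flange: A = 135 × 8 = 1080.00, centroid at (81.50, 4.00).
top flange: A = 135 × 8 = 1080.00, centroid at (81.50, 186.00).
ΣA = 4820.00 cm², ΣAx_c = 194660.00 cm³, ΣAy_c = 457900.00 cm³.
x_c = 194660.00/4820.00 = 40.39 cm; y_c = 457900.00/4820.00 = 95.00 cm.

x_c = 40.39 cm, y_c = 95.00 cm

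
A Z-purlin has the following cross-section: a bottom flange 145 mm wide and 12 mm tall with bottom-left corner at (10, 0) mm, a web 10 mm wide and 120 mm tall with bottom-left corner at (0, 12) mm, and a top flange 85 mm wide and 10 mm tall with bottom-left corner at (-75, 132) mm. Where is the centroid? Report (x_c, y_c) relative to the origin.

bottom flange: A = 145 × 12 = 1740.00, centroid at (82.50, 6.00).
web: A = 10 × 120 = 1200.00, centroid at (5.00, 72.00).
top flange: A = 85 × 10 = 850.00, centroid at (-32.50, 137.00).
ΣA = 3790.00 mm², ΣAx_c = 121925.00 mm³, ΣAy_c = 213290.00 mm³.
x_c = 121925.00/3790.00 = 32.17 mm; y_c = 213290.00/3790.00 = 56.28 mm.

x_c = 32.17 mm, y_c = 56.28 mm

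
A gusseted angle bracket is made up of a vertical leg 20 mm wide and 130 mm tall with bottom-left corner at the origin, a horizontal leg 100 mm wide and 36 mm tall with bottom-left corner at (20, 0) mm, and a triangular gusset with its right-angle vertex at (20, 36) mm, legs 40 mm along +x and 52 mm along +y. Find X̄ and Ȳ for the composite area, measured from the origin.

X̄ = 43.19 mm, Ȳ = 39.95 mm

Part | A | x̄ᵢ | ȳᵢ | A·x̄ᵢ | A·ȳᵢ
vertical leg | 2600.00 | 10.00 | 65.00 | 26000.00 | 169000.00
horizontal leg | 3600.00 | 70.00 | 18.00 | 252000.00 | 64800.00
gusset | 1040.00 | 33.33 | 53.33 | 34666.67 | 55466.67
Σ | 7240.00 |  |  | 312666.67 | 289266.67
X̄ = 312666.67 / 7240.00 = 43.19 mm
Ȳ = 289266.67 / 7240.00 = 39.95 mm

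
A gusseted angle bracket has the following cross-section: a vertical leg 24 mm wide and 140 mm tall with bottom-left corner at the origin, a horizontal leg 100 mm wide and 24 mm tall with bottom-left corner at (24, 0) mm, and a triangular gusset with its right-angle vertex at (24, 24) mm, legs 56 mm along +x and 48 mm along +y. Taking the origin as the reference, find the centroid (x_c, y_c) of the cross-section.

vertical leg: A = 24 × 140 = 3360.00, centroid at (12.00, 70.00).
horizontal leg: A = 100 × 24 = 2400.00, centroid at (74.00, 12.00).
gusset: A = ½·56·48 = 1344.00, centroid at (42.67, 40.00).
ΣA = 7104.00 mm²
ΣAx_c = (3360.00)(12.00) + (2400.00)(74.00) + (1344.00)(42.67) = 275264.00 mm³
ΣAy_c = (3360.00)(70.00) + (2400.00)(12.00) + (1344.00)(40.00) = 317760.00 mm³
x_c = 275264.00 / 7104.00 = 38.75 mm
y_c = 317760.00 / 7104.00 = 44.73 mm

x_c = 38.75 mm, y_c = 44.73 mm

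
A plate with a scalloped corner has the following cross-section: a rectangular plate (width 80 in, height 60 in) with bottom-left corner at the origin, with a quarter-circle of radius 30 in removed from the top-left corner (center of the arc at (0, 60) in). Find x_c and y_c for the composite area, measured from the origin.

x_c = 44.71 in, y_c = 27.02 in

plate: A = 80 × 60 = 4800.00, centroid at (40.00, 30.00).
removed quarter-circle: A = −¼π·30² = -706.86, centroid at (12.73, 47.27).
ΣA = 4093.14 in², ΣAx_c = 183000.00 in³, ΣAy_c = 110588.50 in³.
x_c = 183000.00/4093.14 = 44.71 in; y_c = 110588.50/4093.14 = 27.02 in.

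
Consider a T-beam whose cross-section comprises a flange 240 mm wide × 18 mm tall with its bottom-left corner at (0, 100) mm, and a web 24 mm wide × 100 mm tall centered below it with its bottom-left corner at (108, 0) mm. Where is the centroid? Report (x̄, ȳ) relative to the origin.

web: A = 24 × 100 = 2400.00, centroid at (120.00, 50.00).
flange: A = 240 × 18 = 4320.00, centroid at (120.00, 109.00).
ΣA = 6720.00 mm²
ΣAx̄ = (2400.00)(120.00) + (4320.00)(120.00) = 806400.00 mm³
ΣAȳ = (2400.00)(50.00) + (4320.00)(109.00) = 590880.00 mm³
x̄ = 806400.00 / 6720.00 = 120.00 mm
ȳ = 590880.00 / 6720.00 = 87.93 mm

x̄ = 120.00 mm, ȳ = 87.93 mm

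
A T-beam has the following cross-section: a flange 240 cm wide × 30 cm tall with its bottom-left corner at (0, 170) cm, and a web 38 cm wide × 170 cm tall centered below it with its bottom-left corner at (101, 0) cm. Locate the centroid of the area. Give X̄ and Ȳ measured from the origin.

X̄ = 120.00 cm, Ȳ = 137.71 cm

Part | A | x̄ᵢ | ȳᵢ | A·x̄ᵢ | A·ȳᵢ
web | 6460.00 | 120.00 | 85.00 | 775200.00 | 549100.00
flange | 7200.00 | 120.00 | 185.00 | 864000.00 | 1332000.00
Σ | 13660.00 |  |  | 1639200.00 | 1881100.00
X̄ = 1639200.00 / 13660.00 = 120.00 cm
Ȳ = 1881100.00 / 13660.00 = 137.71 cm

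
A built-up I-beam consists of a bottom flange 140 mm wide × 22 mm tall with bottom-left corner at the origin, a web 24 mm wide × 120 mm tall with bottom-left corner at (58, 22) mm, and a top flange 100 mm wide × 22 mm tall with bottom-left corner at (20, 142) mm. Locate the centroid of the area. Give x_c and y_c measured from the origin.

bottom flange: A = 140 × 22 = 3080.00, centroid at (70.00, 11.00).
web: A = 24 × 120 = 2880.00, centroid at (70.00, 82.00).
top flange: A = 100 × 22 = 2200.00, centroid at (70.00, 153.00).
ΣA = 8160.00 mm²
ΣAx_c = (3080.00)(70.00) + (2880.00)(70.00) + (2200.00)(70.00) = 571200.00 mm³
ΣAy_c = (3080.00)(11.00) + (2880.00)(82.00) + (2200.00)(153.00) = 606640.00 mm³
x_c = 571200.00 / 8160.00 = 70.00 mm
y_c = 606640.00 / 8160.00 = 74.34 mm

x_c = 70.00 mm, y_c = 74.34 mm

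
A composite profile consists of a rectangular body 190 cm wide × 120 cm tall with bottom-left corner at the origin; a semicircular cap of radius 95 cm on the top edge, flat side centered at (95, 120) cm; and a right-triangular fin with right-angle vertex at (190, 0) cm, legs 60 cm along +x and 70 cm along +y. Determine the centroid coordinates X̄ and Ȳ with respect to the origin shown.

X̄ = 101.18 cm, Ȳ = 94.42 cm

rectangular body: A = 190 × 120 = 22800.00, centroid at (95.00, 60.00).
semicircular top: A = ½π·95² = 14176.44, centroid at (95.00, 160.32).
triangular fin: A = ½·60·70 = 2100.00, centroid at (210.00, 23.33).
ΣA = 39076.44 cm², ΣAX̄ = 3953761.50 cm³, ΣAȲ = 3689755.76 cm³.
X̄ = 3953761.50/39076.44 = 101.18 cm; Ȳ = 3689755.76/39076.44 = 94.42 cm.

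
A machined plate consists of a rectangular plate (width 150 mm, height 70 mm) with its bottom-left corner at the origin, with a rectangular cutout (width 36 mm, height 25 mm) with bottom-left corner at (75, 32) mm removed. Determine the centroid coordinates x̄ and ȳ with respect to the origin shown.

plate: A = 150 × 70 = 10500.00, centroid at (75.00, 35.00).
hole: A = −(36 × 25) = -900.00, centroid at (93.00, 44.50).
ΣA = 9600.00 mm², ΣAx̄ = 703800.00 mm³, ΣAȳ = 327450.00 mm³.
x̄ = 703800.00/9600.00 = 73.31 mm; ȳ = 327450.00/9600.00 = 34.11 mm.

x̄ = 73.31 mm, ȳ = 34.11 mm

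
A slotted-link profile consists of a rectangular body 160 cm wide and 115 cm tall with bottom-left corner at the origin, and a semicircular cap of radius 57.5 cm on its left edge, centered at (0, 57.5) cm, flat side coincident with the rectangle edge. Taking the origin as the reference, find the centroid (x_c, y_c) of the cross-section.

rectangular body: A = 160 × 115 = 18400.00, centroid at (80.00, 57.50).
semicircular end: A = ½π·57.5² = 5193.45, centroid at (-24.40, 57.50).
ΣA = 23593.45 cm²
ΣAx_c = (18400.00)(80.00) + (5193.45)(-24.40) = 1345260.42 cm³
ΣAy_c = (18400.00)(57.50) + (5193.45)(57.50) = 1356623.11 cm³
x_c = 1345260.42 / 23593.45 = 57.02 cm
y_c = 1356623.11 / 23593.45 = 57.50 cm

x_c = 57.02 cm, y_c = 57.50 cm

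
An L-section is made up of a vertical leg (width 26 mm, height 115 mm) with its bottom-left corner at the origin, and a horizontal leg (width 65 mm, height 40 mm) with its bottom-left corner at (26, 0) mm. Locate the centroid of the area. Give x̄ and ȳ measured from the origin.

vertical leg: A = 26 × 115 = 2990.00, centroid at (13.00, 57.50).
horizontal leg: A = 65 × 40 = 2600.00, centroid at (58.50, 20.00).
ΣA = 5590.00 mm², ΣAx̄ = 190970.00 mm³, ΣAȳ = 223925.00 mm³.
x̄ = 190970.00/5590.00 = 34.16 mm; ȳ = 223925.00/5590.00 = 40.06 mm.

x̄ = 34.16 mm, ȳ = 40.06 mm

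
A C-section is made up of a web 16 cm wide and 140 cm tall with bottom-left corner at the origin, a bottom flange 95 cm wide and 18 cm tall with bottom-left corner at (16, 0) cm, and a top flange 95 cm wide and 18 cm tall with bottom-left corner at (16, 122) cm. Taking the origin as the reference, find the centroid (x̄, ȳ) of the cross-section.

web: A = 16 × 140 = 2240.00, centroid at (8.00, 70.00).
bottom flange: A = 95 × 18 = 1710.00, centroid at (63.50, 9.00).
top flange: A = 95 × 18 = 1710.00, centroid at (63.50, 131.00).
ΣA = 5660.00 cm², ΣAx̄ = 235090.00 cm³, ΣAȳ = 396200.00 cm³.
x̄ = 235090.00/5660.00 = 41.54 cm; ȳ = 396200.00/5660.00 = 70.00 cm.

x̄ = 41.54 cm, ȳ = 70.00 cm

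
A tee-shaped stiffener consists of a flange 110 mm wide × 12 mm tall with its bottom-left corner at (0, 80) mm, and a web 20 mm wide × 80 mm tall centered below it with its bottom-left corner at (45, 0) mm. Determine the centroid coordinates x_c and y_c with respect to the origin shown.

x_c = 55.00 mm, y_c = 60.79 mm

Part | A | x̄ᵢ | ȳᵢ | A·x̄ᵢ | A·ȳᵢ
web | 1600.00 | 55.00 | 40.00 | 88000.00 | 64000.00
flange | 1320.00 | 55.00 | 86.00 | 72600.00 | 113520.00
Σ | 2920.00 |  |  | 160600.00 | 177520.00
x_c = 160600.00 / 2920.00 = 55.00 mm
y_c = 177520.00 / 2920.00 = 60.79 mm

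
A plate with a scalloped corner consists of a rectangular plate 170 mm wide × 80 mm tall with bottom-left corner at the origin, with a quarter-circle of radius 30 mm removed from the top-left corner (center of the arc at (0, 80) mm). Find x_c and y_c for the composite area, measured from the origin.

x_c = 88.96 mm, y_c = 38.51 mm

plate: A = 170 × 80 = 13600.00, centroid at (85.00, 40.00).
removed quarter-circle: A = −¼π·30² = -706.86, centroid at (12.73, 67.27).
ΣA = 12893.14 mm²
ΣAx_c = (13600.00)(85.00) + (-706.86)(12.73) = 1147000.00 mm³
ΣAy_c = (13600.00)(40.00) + (-706.86)(67.27) = 496451.33 mm³
x_c = 1147000.00 / 12893.14 = 88.96 mm
y_c = 496451.33 / 12893.14 = 38.51 mm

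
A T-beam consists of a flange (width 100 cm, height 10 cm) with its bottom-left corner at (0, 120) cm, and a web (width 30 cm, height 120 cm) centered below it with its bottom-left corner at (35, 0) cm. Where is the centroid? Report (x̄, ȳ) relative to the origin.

x̄ = 50.00 cm, ȳ = 74.13 cm

web: A = 30 × 120 = 3600.00, centroid at (50.00, 60.00).
flange: A = 100 × 10 = 1000.00, centroid at (50.00, 125.00).
ΣA = 4600.00 cm²
ΣAx̄ = (3600.00)(50.00) + (1000.00)(50.00) = 230000.00 cm³
ΣAȳ = (3600.00)(60.00) + (1000.00)(125.00) = 341000.00 cm³
x̄ = 230000.00 / 4600.00 = 50.00 cm
ȳ = 341000.00 / 4600.00 = 74.13 cm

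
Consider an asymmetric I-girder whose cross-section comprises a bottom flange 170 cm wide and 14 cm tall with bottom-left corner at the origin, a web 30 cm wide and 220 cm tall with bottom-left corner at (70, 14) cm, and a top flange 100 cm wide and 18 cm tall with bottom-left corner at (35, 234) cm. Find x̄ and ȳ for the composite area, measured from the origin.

Part | A | x̄ᵢ | ȳᵢ | A·x̄ᵢ | A·ȳᵢ
bottom flange | 2380.00 | 85.00 | 7.00 | 202300.00 | 16660.00
web | 6600.00 | 85.00 | 124.00 | 561000.00 | 818400.00
top flange | 1800.00 | 85.00 | 243.00 | 153000.00 | 437400.00
Σ | 10780.00 |  |  | 916300.00 | 1272460.00
x̄ = 916300.00 / 10780.00 = 85.00 cm
ȳ = 1272460.00 / 10780.00 = 118.04 cm

x̄ = 85.00 cm, ȳ = 118.04 cm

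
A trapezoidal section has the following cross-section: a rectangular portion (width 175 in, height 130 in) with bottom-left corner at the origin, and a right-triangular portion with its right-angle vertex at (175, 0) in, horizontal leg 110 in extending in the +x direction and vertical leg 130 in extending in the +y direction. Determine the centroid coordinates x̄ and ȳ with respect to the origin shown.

rectangular portion: A = 175 × 130 = 22750.00, centroid at (87.50, 65.00).
triangular portion: A = ½·110·130 = 7150.00, centroid at (211.67, 43.33).
ΣA = 29900.00 in², ΣAx̄ = 3504041.67 in³, ΣAȳ = 1788583.33 in³.
x̄ = 3504041.67/29900.00 = 117.19 in; ȳ = 1788583.33/29900.00 = 59.82 in.

x̄ = 117.19 in, ȳ = 59.82 in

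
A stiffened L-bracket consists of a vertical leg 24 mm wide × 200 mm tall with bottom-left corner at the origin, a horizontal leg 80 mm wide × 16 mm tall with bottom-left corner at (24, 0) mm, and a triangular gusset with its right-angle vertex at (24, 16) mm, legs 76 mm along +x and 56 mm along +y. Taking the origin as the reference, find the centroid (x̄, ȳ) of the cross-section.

vertical leg: A = 24 × 200 = 4800.00, centroid at (12.00, 100.00).
horizontal leg: A = 80 × 16 = 1280.00, centroid at (64.00, 8.00).
gusset: A = ½·76·56 = 2128.00, centroid at (49.33, 34.67).
ΣA = 8208.00 mm²
ΣAx̄ = (4800.00)(12.00) + (1280.00)(64.00) + (2128.00)(49.33) = 244501.33 mm³
ΣAȳ = (4800.00)(100.00) + (1280.00)(8.00) + (2128.00)(34.67) = 564010.67 mm³
x̄ = 244501.33 / 8208.00 = 29.79 mm
ȳ = 564010.67 / 8208.00 = 68.71 mm

x̄ = 29.79 mm, ȳ = 68.71 mm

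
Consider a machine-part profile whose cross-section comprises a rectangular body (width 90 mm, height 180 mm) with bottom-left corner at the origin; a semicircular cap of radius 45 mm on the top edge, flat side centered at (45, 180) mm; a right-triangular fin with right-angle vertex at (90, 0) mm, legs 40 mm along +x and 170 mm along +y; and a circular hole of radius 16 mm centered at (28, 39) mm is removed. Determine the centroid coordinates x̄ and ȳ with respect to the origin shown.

x̄ = 54.65 mm, ȳ = 102.50 mm

rectangular body: A = 90 × 180 = 16200.00, centroid at (45.00, 90.00).
semicircular top: A = ½π·45² = 3180.86, centroid at (45.00, 199.10).
triangular fin: A = ½·40·170 = 3400.00, centroid at (103.33, 56.67).
hole: A = −π·16² = -804.25, centroid at (28.00, 39.00).
ΣA = 21976.61 mm², ΣAx̄ = 1200953.21 mm³, ΣAȳ = 2252606.27 mm³.
x̄ = 1200953.21/21976.61 = 54.65 mm; ȳ = 2252606.27/21976.61 = 102.50 mm.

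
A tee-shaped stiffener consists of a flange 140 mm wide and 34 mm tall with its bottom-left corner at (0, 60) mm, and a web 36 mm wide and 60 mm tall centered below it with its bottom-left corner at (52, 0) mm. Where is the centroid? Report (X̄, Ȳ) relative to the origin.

web: A = 36 × 60 = 2160.00, centroid at (70.00, 30.00).
flange: A = 140 × 34 = 4760.00, centroid at (70.00, 77.00).
ΣA = 6920.00 mm², ΣAX̄ = 484400.00 mm³, ΣAȲ = 431320.00 mm³.
X̄ = 484400.00/6920.00 = 70.00 mm; Ȳ = 431320.00/6920.00 = 62.33 mm.

X̄ = 70.00 mm, Ȳ = 62.33 mm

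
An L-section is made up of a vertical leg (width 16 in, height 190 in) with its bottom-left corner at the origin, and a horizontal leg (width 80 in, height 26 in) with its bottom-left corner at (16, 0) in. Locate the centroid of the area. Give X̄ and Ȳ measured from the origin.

vertical leg: A = 16 × 190 = 3040.00, centroid at (8.00, 95.00).
horizontal leg: A = 80 × 26 = 2080.00, centroid at (56.00, 13.00).
ΣA = 5120.00 in²
ΣAX̄ = (3040.00)(8.00) + (2080.00)(56.00) = 140800.00 in³
ΣAȲ = (3040.00)(95.00) + (2080.00)(13.00) = 315840.00 in³
X̄ = 140800.00 / 5120.00 = 27.50 in
Ȳ = 315840.00 / 5120.00 = 61.69 in

X̄ = 27.50 in, Ȳ = 61.69 in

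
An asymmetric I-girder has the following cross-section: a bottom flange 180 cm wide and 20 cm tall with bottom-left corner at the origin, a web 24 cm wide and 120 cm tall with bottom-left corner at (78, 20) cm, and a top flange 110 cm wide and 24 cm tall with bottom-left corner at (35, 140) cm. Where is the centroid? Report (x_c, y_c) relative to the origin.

bottom flange: A = 180 × 20 = 3600.00, centroid at (90.00, 10.00).
web: A = 24 × 120 = 2880.00, centroid at (90.00, 80.00).
top flange: A = 110 × 24 = 2640.00, centroid at (90.00, 152.00).
ΣA = 9120.00 cm²
ΣAx_c = (3600.00)(90.00) + (2880.00)(90.00) + (2640.00)(90.00) = 820800.00 cm³
ΣAy_c = (3600.00)(10.00) + (2880.00)(80.00) + (2640.00)(152.00) = 667680.00 cm³
x_c = 820800.00 / 9120.00 = 90.00 cm
y_c = 667680.00 / 9120.00 = 73.21 cm

x_c = 90.00 cm, y_c = 73.21 cm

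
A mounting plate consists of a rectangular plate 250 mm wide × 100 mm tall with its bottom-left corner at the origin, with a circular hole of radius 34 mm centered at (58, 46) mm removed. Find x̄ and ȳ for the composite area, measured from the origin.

Part | A | x̄ᵢ | ȳᵢ | A·x̄ᵢ | A·ȳᵢ
plate | 25000.00 | 125.00 | 50.00 | 3125000.00 | 1250000.00
hole | -3631.68 | 58.00 | 46.00 | -210637.50 | -167057.33
Σ | 21368.32 |  |  | 2914362.50 | 1082942.67
x̄ = 2914362.50 / 21368.32 = 136.39 mm
ȳ = 1082942.67 / 21368.32 = 50.68 mm

x̄ = 136.39 mm, ȳ = 50.68 mm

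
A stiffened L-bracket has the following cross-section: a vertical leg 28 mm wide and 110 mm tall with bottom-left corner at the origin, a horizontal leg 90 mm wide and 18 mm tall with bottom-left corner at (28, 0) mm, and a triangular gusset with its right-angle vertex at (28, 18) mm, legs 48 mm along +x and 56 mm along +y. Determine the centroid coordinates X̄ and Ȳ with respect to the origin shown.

vertical leg: A = 28 × 110 = 3080.00, centroid at (14.00, 55.00).
horizontal leg: A = 90 × 18 = 1620.00, centroid at (73.00, 9.00).
gusset: A = ½·48·56 = 1344.00, centroid at (44.00, 36.67).
ΣA = 6044.00 mm², ΣAX̄ = 220516.00 mm³, ΣAȲ = 233260.00 mm³.
X̄ = 220516.00/6044.00 = 36.49 mm; Ȳ = 233260.00/6044.00 = 38.59 mm.

X̄ = 36.49 mm, Ȳ = 38.59 mm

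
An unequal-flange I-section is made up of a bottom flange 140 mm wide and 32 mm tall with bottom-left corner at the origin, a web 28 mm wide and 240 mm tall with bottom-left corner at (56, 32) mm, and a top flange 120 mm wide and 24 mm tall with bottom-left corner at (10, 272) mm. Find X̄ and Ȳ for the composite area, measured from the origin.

X̄ = 70.00 mm, Ȳ = 135.73 mm

Part | A | x̄ᵢ | ȳᵢ | A·x̄ᵢ | A·ȳᵢ
bottom flange | 4480.00 | 70.00 | 16.00 | 313600.00 | 71680.00
web | 6720.00 | 70.00 | 152.00 | 470400.00 | 1021440.00
top flange | 2880.00 | 70.00 | 284.00 | 201600.00 | 817920.00
Σ | 14080.00 |  |  | 985600.00 | 1911040.00
X̄ = 985600.00 / 14080.00 = 70.00 mm
Ȳ = 1911040.00 / 14080.00 = 135.73 mm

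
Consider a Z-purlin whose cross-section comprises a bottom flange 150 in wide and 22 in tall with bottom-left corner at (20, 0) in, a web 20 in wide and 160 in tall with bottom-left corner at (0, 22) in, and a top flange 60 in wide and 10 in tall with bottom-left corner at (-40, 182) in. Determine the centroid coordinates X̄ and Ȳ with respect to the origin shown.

X̄ = 47.82 in, Ȳ = 66.89 in

bottom flange: A = 150 × 22 = 3300.00, centroid at (95.00, 11.00).
web: A = 20 × 160 = 3200.00, centroid at (10.00, 102.00).
top flange: A = 60 × 10 = 600.00, centroid at (-10.00, 187.00).
ΣA = 7100.00 in², ΣAX̄ = 339500.00 in³, ΣAȲ = 474900.00 in³.
X̄ = 339500.00/7100.00 = 47.82 in; Ȳ = 474900.00/7100.00 = 66.89 in.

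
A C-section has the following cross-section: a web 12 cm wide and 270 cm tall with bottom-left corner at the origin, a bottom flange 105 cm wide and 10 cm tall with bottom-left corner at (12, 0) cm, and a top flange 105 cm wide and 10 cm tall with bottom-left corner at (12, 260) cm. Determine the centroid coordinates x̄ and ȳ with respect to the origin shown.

x̄ = 29.01 cm, ȳ = 135.00 cm

web: A = 12 × 270 = 3240.00, centroid at (6.00, 135.00).
bottom flange: A = 105 × 10 = 1050.00, centroid at (64.50, 5.00).
top flange: A = 105 × 10 = 1050.00, centroid at (64.50, 265.00).
ΣA = 5340.00 cm², ΣAx̄ = 154890.00 cm³, ΣAȳ = 720900.00 cm³.
x̄ = 154890.00/5340.00 = 29.01 cm; ȳ = 720900.00/5340.00 = 135.00 cm.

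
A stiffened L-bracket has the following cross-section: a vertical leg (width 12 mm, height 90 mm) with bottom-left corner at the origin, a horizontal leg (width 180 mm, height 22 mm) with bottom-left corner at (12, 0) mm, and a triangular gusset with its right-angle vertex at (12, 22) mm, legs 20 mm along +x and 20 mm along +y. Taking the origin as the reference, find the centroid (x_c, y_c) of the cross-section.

x_c = 79.03 mm, y_c = 18.68 mm

Part | A | x̄ᵢ | ȳᵢ | A·x̄ᵢ | A·ȳᵢ
vertical leg | 1080.00 | 6.00 | 45.00 | 6480.00 | 48600.00
horizontal leg | 3960.00 | 102.00 | 11.00 | 403920.00 | 43560.00
gusset | 200.00 | 18.67 | 28.67 | 3733.33 | 5733.33
Σ | 5240.00 |  |  | 414133.33 | 97893.33
x_c = 414133.33 / 5240.00 = 79.03 mm
y_c = 97893.33 / 5240.00 = 18.68 mm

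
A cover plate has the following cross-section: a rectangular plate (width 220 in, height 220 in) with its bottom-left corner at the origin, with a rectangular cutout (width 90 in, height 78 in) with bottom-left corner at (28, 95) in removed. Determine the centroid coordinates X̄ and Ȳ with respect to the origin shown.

plate: A = 220 × 220 = 48400.00, centroid at (110.00, 110.00).
hole: A = −(90 × 78) = -7020.00, centroid at (73.00, 134.00).
ΣA = 41380.00 in²
ΣAX̄ = (48400.00)(110.00) + (-7020.00)(73.00) = 4811540.00 in³
ΣAȲ = (48400.00)(110.00) + (-7020.00)(134.00) = 4383320.00 in³
X̄ = 4811540.00 / 41380.00 = 116.28 in
Ȳ = 4383320.00 / 41380.00 = 105.93 in

X̄ = 116.28 in, Ȳ = 105.93 in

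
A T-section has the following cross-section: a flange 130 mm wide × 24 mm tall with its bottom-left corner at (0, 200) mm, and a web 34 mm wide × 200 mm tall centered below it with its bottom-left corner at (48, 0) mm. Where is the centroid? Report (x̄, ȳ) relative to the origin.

Part | A | x̄ᵢ | ȳᵢ | A·x̄ᵢ | A·ȳᵢ
web | 6800.00 | 65.00 | 100.00 | 442000.00 | 680000.00
flange | 3120.00 | 65.00 | 212.00 | 202800.00 | 661440.00
Σ | 9920.00 |  |  | 644800.00 | 1341440.00
x̄ = 644800.00 / 9920.00 = 65.00 mm
ȳ = 1341440.00 / 9920.00 = 135.23 mm

x̄ = 65.00 mm, ȳ = 135.23 mm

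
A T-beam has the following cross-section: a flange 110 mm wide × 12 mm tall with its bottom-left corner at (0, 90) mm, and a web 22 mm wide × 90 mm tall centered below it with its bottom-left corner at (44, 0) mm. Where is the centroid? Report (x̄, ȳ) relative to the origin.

x̄ = 55.00 mm, ȳ = 65.40 mm

web: A = 22 × 90 = 1980.00, centroid at (55.00, 45.00).
flange: A = 110 × 12 = 1320.00, centroid at (55.00, 96.00).
ΣA = 3300.00 mm², ΣAx̄ = 181500.00 mm³, ΣAȳ = 215820.00 mm³.
x̄ = 181500.00/3300.00 = 55.00 mm; ȳ = 215820.00/3300.00 = 65.40 mm.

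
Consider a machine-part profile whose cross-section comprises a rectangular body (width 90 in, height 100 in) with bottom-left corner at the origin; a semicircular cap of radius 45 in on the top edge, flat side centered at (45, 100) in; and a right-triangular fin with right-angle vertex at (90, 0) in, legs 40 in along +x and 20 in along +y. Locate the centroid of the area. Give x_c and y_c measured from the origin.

x_c = 46.85 in, y_c = 66.09 in

rectangular body: A = 90 × 100 = 9000.00, centroid at (45.00, 50.00).
semicircular top: A = ½π·45² = 3180.86, centroid at (45.00, 119.10).
triangular fin: A = ½·40·20 = 400.00, centroid at (103.33, 6.67).
ΣA = 12580.86 in², ΣAx_c = 589472.15 in³, ΣAy_c = 831502.92 in³.
x_c = 589472.15/12580.86 = 46.85 in; y_c = 831502.92/12580.86 = 66.09 in.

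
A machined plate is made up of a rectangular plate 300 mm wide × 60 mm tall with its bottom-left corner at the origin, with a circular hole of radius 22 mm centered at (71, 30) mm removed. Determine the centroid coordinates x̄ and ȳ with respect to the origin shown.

plate: A = 300 × 60 = 18000.00, centroid at (150.00, 30.00).
hole: A = −π·22² = -1520.53, centroid at (71.00, 30.00).
ΣA = 16479.47 mm²
ΣAx̄ = (18000.00)(150.00) + (-1520.53)(71.00) = 2592042.31 mm³
ΣAȳ = (18000.00)(30.00) + (-1520.53)(30.00) = 494384.07 mm³
x̄ = 2592042.31 / 16479.47 = 157.29 mm
ȳ = 494384.07 / 16479.47 = 30.00 mm

x̄ = 157.29 mm, ȳ = 30.00 mm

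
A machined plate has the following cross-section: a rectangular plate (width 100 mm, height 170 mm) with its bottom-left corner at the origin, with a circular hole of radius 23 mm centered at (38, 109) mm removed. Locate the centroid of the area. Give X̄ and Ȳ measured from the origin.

X̄ = 51.30 mm, Ȳ = 82.40 mm

plate: A = 100 × 170 = 17000.00, centroid at (50.00, 85.00).
hole: A = −π·23² = -1661.90, centroid at (38.00, 109.00).
ΣA = 15338.10 mm², ΣAX̄ = 786847.70 mm³, ΣAȲ = 1263852.63 mm³.
X̄ = 786847.70/15338.10 = 51.30 mm; Ȳ = 1263852.63/15338.10 = 82.40 mm.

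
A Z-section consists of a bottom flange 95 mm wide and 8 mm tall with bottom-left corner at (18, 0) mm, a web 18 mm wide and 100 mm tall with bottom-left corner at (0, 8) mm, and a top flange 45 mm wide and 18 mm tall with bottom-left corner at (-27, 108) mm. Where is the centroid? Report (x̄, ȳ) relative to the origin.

bottom flange: A = 95 × 8 = 760.00, centroid at (65.50, 4.00).
web: A = 18 × 100 = 1800.00, centroid at (9.00, 58.00).
top flange: A = 45 × 18 = 810.00, centroid at (-4.50, 117.00).
ΣA = 3370.00 mm², ΣAx̄ = 62335.00 mm³, ΣAȳ = 202210.00 mm³.
x̄ = 62335.00/3370.00 = 18.50 mm; ȳ = 202210.00/3370.00 = 60.00 mm.

x̄ = 18.50 mm, ȳ = 60.00 mm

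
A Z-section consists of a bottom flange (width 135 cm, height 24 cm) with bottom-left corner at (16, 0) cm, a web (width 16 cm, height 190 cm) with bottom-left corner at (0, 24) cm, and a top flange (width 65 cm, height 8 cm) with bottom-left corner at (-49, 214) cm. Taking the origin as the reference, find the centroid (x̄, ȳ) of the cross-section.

bottom flange: A = 135 × 24 = 3240.00, centroid at (83.50, 12.00).
web: A = 16 × 190 = 3040.00, centroid at (8.00, 119.00).
top flange: A = 65 × 8 = 520.00, centroid at (-16.50, 218.00).
ΣA = 6800.00 cm²
ΣAx̄ = (3240.00)(83.50) + (3040.00)(8.00) + (520.00)(-16.50) = 286280.00 cm³
ΣAȳ = (3240.00)(12.00) + (3040.00)(119.00) + (520.00)(218.00) = 514000.00 cm³
x̄ = 286280.00 / 6800.00 = 42.10 cm
ȳ = 514000.00 / 6800.00 = 75.59 cm

x̄ = 42.10 cm, ȳ = 75.59 cm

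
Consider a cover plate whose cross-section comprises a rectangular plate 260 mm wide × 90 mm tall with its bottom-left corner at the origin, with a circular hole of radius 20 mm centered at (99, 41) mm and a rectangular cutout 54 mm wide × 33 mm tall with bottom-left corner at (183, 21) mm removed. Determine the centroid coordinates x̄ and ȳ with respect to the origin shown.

Part | A | x̄ᵢ | ȳᵢ | A·x̄ᵢ | A·ȳᵢ
plate | 23400.00 | 130.00 | 45.00 | 3042000.00 | 1053000.00
hole 1 | -1256.64 | 99.00 | 41.00 | -124407.07 | -51522.12
hole 2 | -1782.00 | 210.00 | 37.50 | -374220.00 | -66825.00
Σ | 20361.36 |  |  | 2543372.93 | 934652.88
x̄ = 2543372.93 / 20361.36 = 124.91 mm
ȳ = 934652.88 / 20361.36 = 45.90 mm

x̄ = 124.91 mm, ȳ = 45.90 mm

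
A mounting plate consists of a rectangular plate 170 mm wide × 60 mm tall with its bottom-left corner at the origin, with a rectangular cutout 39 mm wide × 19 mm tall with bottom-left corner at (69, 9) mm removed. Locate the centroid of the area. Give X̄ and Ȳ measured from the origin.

X̄ = 84.73 mm, Ȳ = 30.90 mm

plate: A = 170 × 60 = 10200.00, centroid at (85.00, 30.00).
hole: A = −(39 × 19) = -741.00, centroid at (88.50, 18.50).
ΣA = 9459.00 mm²
ΣAX̄ = (10200.00)(85.00) + (-741.00)(88.50) = 801421.50 mm³
ΣAȲ = (10200.00)(30.00) + (-741.00)(18.50) = 292291.50 mm³
X̄ = 801421.50 / 9459.00 = 84.73 mm
Ȳ = 292291.50 / 9459.00 = 30.90 mm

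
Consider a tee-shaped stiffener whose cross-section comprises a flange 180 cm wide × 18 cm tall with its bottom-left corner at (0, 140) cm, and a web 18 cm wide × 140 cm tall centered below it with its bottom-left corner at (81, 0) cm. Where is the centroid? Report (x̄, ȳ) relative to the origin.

x̄ = 90.00 cm, ȳ = 114.44 cm

web: A = 18 × 140 = 2520.00, centroid at (90.00, 70.00).
flange: A = 180 × 18 = 3240.00, centroid at (90.00, 149.00).
ΣA = 5760.00 cm²
ΣAx̄ = (2520.00)(90.00) + (3240.00)(90.00) = 518400.00 cm³
ΣAȳ = (2520.00)(70.00) + (3240.00)(149.00) = 659160.00 cm³
x̄ = 518400.00 / 5760.00 = 90.00 cm
ȳ = 659160.00 / 5760.00 = 114.44 cm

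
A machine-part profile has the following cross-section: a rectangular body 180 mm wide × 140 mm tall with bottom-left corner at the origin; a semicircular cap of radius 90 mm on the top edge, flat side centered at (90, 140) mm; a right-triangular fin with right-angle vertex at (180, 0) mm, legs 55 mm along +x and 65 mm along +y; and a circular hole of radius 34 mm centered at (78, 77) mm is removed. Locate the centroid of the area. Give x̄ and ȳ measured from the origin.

Part | A | x̄ᵢ | ȳᵢ | A·x̄ᵢ | A·ȳᵢ
rectangular body | 25200.00 | 90.00 | 70.00 | 2268000.00 | 1764000.00
semicircular top | 12723.45 | 90.00 | 178.20 | 1145110.52 | 2267283.03
triangular fin | 1787.50 | 198.33 | 21.67 | 354520.83 | 38729.17
hole | -3631.68 | 78.00 | 77.00 | -283271.13 | -279639.45
Σ | 36079.27 |  |  | 3484360.23 | 3790372.76
x̄ = 3484360.23 / 36079.27 = 96.58 mm
ȳ = 3790372.76 / 36079.27 = 105.06 mm

x̄ = 96.58 mm, ȳ = 105.06 mm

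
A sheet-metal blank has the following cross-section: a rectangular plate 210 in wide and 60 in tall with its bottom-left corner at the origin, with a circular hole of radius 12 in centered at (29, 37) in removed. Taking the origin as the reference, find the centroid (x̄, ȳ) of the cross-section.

x̄ = 107.83 in, ȳ = 29.74 in

plate: A = 210 × 60 = 12600.00, centroid at (105.00, 30.00).
hole: A = −π·12² = -452.39, centroid at (29.00, 37.00).
ΣA = 12147.61 in²
ΣAx̄ = (12600.00)(105.00) + (-452.39)(29.00) = 1309880.71 in³
ΣAȳ = (12600.00)(30.00) + (-452.39)(37.00) = 361261.59 in³
x̄ = 1309880.71 / 12147.61 = 107.83 in
ȳ = 361261.59 / 12147.61 = 29.74 in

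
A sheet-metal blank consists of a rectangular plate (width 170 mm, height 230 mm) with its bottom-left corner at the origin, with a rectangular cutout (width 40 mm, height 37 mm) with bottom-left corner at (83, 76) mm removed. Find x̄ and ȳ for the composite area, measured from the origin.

plate: A = 170 × 230 = 39100.00, centroid at (85.00, 115.00).
hole: A = −(40 × 37) = -1480.00, centroid at (103.00, 94.50).
ΣA = 37620.00 mm², ΣAx̄ = 3171060.00 mm³, ΣAȳ = 4356640.00 mm³.
x̄ = 3171060.00/37620.00 = 84.29 mm; ȳ = 4356640.00/37620.00 = 115.81 mm.

x̄ = 84.29 mm, ȳ = 115.81 mm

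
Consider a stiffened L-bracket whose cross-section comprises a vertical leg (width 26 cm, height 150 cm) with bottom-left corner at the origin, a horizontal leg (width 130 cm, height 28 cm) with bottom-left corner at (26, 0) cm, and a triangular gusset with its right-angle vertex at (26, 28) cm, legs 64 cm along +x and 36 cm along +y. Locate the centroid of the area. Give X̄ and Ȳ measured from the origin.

X̄ = 50.21 cm, Ȳ = 44.82 cm

vertical leg: A = 26 × 150 = 3900.00, centroid at (13.00, 75.00).
horizontal leg: A = 130 × 28 = 3640.00, centroid at (91.00, 14.00).
gusset: A = ½·64·36 = 1152.00, centroid at (47.33, 40.00).
ΣA = 8692.00 cm², ΣAX̄ = 436468.00 cm³, ΣAȲ = 389540.00 cm³.
X̄ = 436468.00/8692.00 = 50.21 cm; Ȳ = 389540.00/8692.00 = 44.82 cm.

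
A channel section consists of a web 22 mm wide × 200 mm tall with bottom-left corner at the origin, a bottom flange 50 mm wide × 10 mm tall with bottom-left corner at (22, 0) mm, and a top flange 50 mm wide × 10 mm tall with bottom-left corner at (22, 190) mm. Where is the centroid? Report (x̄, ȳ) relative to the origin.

x̄ = 17.67 mm, ȳ = 100.00 mm

web: A = 22 × 200 = 4400.00, centroid at (11.00, 100.00).
bottom flange: A = 50 × 10 = 500.00, centroid at (47.00, 5.00).
top flange: A = 50 × 10 = 500.00, centroid at (47.00, 195.00).
ΣA = 5400.00 mm², ΣAx̄ = 95400.00 mm³, ΣAȳ = 540000.00 mm³.
x̄ = 95400.00/5400.00 = 17.67 mm; ȳ = 540000.00/5400.00 = 100.00 mm.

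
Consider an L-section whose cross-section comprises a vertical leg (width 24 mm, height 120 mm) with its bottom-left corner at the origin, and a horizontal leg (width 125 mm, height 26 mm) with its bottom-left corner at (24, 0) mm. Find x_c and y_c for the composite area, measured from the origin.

vertical leg: A = 24 × 120 = 2880.00, centroid at (12.00, 60.00).
horizontal leg: A = 125 × 26 = 3250.00, centroid at (86.50, 13.00).
ΣA = 6130.00 mm², ΣAx_c = 315685.00 mm³, ΣAy_c = 215050.00 mm³.
x_c = 315685.00/6130.00 = 51.50 mm; y_c = 215050.00/6130.00 = 35.08 mm.

x_c = 51.50 mm, y_c = 35.08 mm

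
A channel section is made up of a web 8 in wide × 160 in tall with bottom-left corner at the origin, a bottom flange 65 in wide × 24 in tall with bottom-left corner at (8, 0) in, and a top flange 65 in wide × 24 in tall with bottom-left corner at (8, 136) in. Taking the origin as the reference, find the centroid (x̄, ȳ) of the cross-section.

Part | A | x̄ᵢ | ȳᵢ | A·x̄ᵢ | A·ȳᵢ
web | 1280.00 | 4.00 | 80.00 | 5120.00 | 102400.00
bottom flange | 1560.00 | 40.50 | 12.00 | 63180.00 | 18720.00
top flange | 1560.00 | 40.50 | 148.00 | 63180.00 | 230880.00
Σ | 4400.00 |  |  | 131480.00 | 352000.00
x̄ = 131480.00 / 4400.00 = 29.88 in
ȳ = 352000.00 / 4400.00 = 80.00 in

x̄ = 29.88 in, ȳ = 80.00 in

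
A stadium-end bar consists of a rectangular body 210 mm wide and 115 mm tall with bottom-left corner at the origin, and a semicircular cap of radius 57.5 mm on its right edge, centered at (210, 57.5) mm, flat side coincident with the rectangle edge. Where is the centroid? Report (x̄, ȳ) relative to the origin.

rectangular body: A = 210 × 115 = 24150.00, centroid at (105.00, 57.50).
semicircular end: A = ½π·57.5² = 5193.45, centroid at (234.40, 57.50).
ΣA = 29343.45 mm², ΣAx̄ = 3753113.11 mm³, ΣAȳ = 1687248.11 mm³.
x̄ = 3753113.11/29343.45 = 127.90 mm; ȳ = 1687248.11/29343.45 = 57.50 mm.

x̄ = 127.90 mm, ȳ = 57.50 mm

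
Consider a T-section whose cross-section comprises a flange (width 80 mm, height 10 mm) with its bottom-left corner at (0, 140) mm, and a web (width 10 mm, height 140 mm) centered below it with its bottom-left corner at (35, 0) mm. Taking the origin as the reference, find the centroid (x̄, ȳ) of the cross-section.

web: A = 10 × 140 = 1400.00, centroid at (40.00, 70.00).
flange: A = 80 × 10 = 800.00, centroid at (40.00, 145.00).
ΣA = 2200.00 mm²
ΣAx̄ = (1400.00)(40.00) + (800.00)(40.00) = 88000.00 mm³
ΣAȳ = (1400.00)(70.00) + (800.00)(145.00) = 214000.00 mm³
x̄ = 88000.00 / 2200.00 = 40.00 mm
ȳ = 214000.00 / 2200.00 = 97.27 mm

x̄ = 40.00 mm, ȳ = 97.27 mm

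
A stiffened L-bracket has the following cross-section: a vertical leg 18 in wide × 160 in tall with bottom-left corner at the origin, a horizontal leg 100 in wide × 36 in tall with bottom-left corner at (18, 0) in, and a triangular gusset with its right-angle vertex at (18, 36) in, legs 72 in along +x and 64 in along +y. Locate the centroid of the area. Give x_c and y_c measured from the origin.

x_c = 41.84 in, y_c = 48.64 in

Part | A | x̄ᵢ | ȳᵢ | A·x̄ᵢ | A·ȳᵢ
vertical leg | 2880.00 | 9.00 | 80.00 | 25920.00 | 230400.00
horizontal leg | 3600.00 | 68.00 | 18.00 | 244800.00 | 64800.00
gusset | 2304.00 | 42.00 | 57.33 | 96768.00 | 132096.00
Σ | 8784.00 |  |  | 367488.00 | 427296.00
x_c = 367488.00 / 8784.00 = 41.84 in
y_c = 427296.00 / 8784.00 = 48.64 in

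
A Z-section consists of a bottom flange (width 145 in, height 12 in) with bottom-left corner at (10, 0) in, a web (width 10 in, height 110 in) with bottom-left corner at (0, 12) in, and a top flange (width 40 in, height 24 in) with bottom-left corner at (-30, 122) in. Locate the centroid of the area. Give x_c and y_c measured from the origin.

bottom flange: A = 145 × 12 = 1740.00, centroid at (82.50, 6.00).
web: A = 10 × 110 = 1100.00, centroid at (5.00, 67.00).
top flange: A = 40 × 24 = 960.00, centroid at (-10.00, 134.00).
ΣA = 3800.00 in², ΣAx_c = 139450.00 in³, ΣAy_c = 212780.00 in³.
x_c = 139450.00/3800.00 = 36.70 in; y_c = 212780.00/3800.00 = 55.99 in.

x_c = 36.70 in, y_c = 55.99 in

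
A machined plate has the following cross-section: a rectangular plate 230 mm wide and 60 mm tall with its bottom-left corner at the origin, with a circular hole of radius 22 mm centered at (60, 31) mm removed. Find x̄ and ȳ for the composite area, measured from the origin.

x̄ = 121.81 mm, ȳ = 29.88 mm

Part | A | x̄ᵢ | ȳᵢ | A·x̄ᵢ | A·ȳᵢ
plate | 13800.00 | 115.00 | 30.00 | 1587000.00 | 414000.00
hole | -1520.53 | 60.00 | 31.00 | -91231.85 | -47136.46
Σ | 12279.47 |  |  | 1495768.15 | 366863.54
x̄ = 1495768.15 / 12279.47 = 121.81 mm
ȳ = 366863.54 / 12279.47 = 29.88 mm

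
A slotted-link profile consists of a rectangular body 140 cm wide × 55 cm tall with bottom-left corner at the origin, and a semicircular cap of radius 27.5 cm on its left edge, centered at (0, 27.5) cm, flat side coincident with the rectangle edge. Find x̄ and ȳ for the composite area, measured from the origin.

Part | A | x̄ᵢ | ȳᵢ | A·x̄ᵢ | A·ȳᵢ
rectangular body | 7700.00 | 70.00 | 27.50 | 539000.00 | 211750.00
semicircular end | 1187.91 | -11.67 | 27.50 | -13864.58 | 32667.65
Σ | 8887.91 |  |  | 525135.42 | 244417.65
x̄ = 525135.42 / 8887.91 = 59.08 cm
ȳ = 244417.65 / 8887.91 = 27.50 cm

x̄ = 59.08 cm, ȳ = 27.50 cm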